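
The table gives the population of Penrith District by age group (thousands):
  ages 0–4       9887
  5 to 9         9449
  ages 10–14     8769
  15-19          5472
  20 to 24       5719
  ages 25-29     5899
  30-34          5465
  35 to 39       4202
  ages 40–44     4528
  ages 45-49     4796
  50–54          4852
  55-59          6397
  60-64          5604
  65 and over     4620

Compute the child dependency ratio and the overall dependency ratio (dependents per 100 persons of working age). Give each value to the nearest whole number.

0–14: 9887 + 9449 + 8769 = 28105
15–64: 5472 + 5719 + 5899 + 5465 + 4202 + 4528 + 4796 + 4852 + 6397 + 5604 = 52934
65+: 4620
Youth dependency ratio = 28105 / 52934 × 100 = 53
Total dependency ratio = (28105 + 4620) / 52934 × 100 = 32725 / 52934 × 100 = 62

Youth dependency ratio: 53
Total dependency ratio: 62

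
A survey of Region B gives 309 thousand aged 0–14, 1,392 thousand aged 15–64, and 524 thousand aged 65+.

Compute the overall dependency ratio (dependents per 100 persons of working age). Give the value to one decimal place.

Total dependency ratio = (309 + 524) / 1,392 × 100 = 833 / 1,392 × 100 = 59.8

Total dependency ratio: 59.8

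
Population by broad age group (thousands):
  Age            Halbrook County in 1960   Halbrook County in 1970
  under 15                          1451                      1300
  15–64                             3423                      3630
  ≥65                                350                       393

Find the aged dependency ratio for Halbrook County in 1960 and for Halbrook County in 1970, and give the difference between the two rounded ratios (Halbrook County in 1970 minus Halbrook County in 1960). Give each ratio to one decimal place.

Halbrook County in 1960: 350 / 3423 × 100 = 10.2
Halbrook County in 1970: 393 / 3630 × 100 = 10.8

Halbrook County in 1960: 10.2
Halbrook County in 1970: 10.8
Difference: +0.6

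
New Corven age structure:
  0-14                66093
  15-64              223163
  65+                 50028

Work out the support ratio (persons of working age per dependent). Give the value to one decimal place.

Support ratio = 223163 / (66093 + 50028) = 223163 / 116121 = 1.9

Support ratio: 1.9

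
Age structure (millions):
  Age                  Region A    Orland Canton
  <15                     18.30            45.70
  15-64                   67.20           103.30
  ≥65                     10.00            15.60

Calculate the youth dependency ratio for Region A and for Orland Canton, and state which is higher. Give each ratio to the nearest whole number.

Region A: 27
Orland Canton: 44
Higher: Orland Canton

Region A: 18.30 / 67.20 × 100 = 27
Orland Canton: 45.70 / 103.30 × 100 = 44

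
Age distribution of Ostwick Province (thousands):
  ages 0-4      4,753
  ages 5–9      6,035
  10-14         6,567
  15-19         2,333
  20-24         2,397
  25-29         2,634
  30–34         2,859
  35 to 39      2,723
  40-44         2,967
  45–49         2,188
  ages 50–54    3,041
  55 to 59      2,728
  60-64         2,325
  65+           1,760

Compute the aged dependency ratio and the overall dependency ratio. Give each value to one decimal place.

Old-age dependency ratio: 6.7
Total dependency ratio: 73.0

0–14: 4,753 + 6,035 + 6,567 = 17,355
15–64: 2,333 + 2,397 + 2,634 + 2,859 + 2,723 + 2,967 + 2,188 + 3,041 + 2,728 + 2,325 = 26,195
65+: 1,760
Old-age dependency ratio = 1,760 / 26,195 × 100 = 6.7
Total dependency ratio = (17,355 + 1,760) / 26,195 × 100 = 19,115 / 26,195 × 100 = 73.0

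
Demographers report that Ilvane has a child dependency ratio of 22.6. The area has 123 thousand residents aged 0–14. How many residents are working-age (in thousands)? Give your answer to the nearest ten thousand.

Youth dependency ratio = youth / working-age × 100
22.6 = 123 / W × 100
⇒ 540

Working-age: 540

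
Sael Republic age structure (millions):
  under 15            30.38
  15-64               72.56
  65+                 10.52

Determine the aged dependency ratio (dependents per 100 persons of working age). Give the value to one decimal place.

Old-age dependency ratio: 14.5

Old-age dependency ratio = 10.52 / 72.56 × 100 = 14.5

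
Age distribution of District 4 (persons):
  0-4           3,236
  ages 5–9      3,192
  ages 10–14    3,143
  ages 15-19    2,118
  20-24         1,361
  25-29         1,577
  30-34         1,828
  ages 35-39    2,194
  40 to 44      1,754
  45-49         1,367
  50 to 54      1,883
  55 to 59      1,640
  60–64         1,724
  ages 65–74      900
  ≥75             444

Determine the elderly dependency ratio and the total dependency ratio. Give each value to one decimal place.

Old-age dependency ratio: 7.7
Total dependency ratio: 62.6

0–14: 3,236 + 3,192 + 3,143 = 9,571
15–64: 2,118 + 1,361 + 1,577 + 1,828 + 2,194 + 1,754 + 1,367 + 1,883 + 1,640 + 1,724 = 17,446
65+: 900 + 444 = 1,344
Old-age dependency ratio = 1,344 / 17,446 × 100 = 7.7
Total dependency ratio = (9,571 + 1,344) / 17,446 × 100 = 10,915 / 17,446 × 100 = 62.6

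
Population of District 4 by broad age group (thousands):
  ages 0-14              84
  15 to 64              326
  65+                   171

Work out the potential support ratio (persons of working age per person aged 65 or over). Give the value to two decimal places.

Potential support ratio: 1.91

Potential support ratio = 326 / 171 = 1.91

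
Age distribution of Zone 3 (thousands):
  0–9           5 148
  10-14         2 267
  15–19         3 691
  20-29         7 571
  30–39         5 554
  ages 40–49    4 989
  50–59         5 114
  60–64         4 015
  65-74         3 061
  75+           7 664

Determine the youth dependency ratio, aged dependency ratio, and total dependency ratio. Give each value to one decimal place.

Youth dependency ratio: 24.0
Old-age dependency ratio: 34.7
Total dependency ratio: 58.6

0–14: 5 148 + 2 267 = 7 415
15–64: 3 691 + 7 571 + 5 554 + 4 989 + 5 114 + 4 015 = 30 934
65+: 3 061 + 7 664 = 10 725
Youth dependency ratio = 7 415 / 30 934 × 100 = 24.0
Old-age dependency ratio = 10 725 / 30 934 × 100 = 34.7
Total dependency ratio = (7 415 + 10 725) / 30 934 × 100 = 18 140 / 30 934 × 100 = 58.6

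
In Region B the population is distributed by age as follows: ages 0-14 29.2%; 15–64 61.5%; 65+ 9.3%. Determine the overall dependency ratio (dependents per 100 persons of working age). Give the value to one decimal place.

Total dependency ratio = (29.2 + 9.3) / 61.5 × 100 = 38.5 / 61.5 × 100 = 62.6

Total dependency ratio: 62.6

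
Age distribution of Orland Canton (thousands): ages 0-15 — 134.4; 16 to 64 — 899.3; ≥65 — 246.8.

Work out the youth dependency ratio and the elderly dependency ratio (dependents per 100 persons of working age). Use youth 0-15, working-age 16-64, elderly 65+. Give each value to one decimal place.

Youth dependency ratio: 14.9
Old-age dependency ratio: 27.4

Youth dependency ratio = 134.4 / 899.3 × 100 = 14.9
Old-age dependency ratio = 246.8 / 899.3 × 100 = 27.4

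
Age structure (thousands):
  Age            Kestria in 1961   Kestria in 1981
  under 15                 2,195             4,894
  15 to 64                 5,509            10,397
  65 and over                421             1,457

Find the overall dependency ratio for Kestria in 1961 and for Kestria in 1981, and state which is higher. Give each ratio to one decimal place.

Kestria in 1961: (2,195 + 421) / 5,509 × 100 = 2,616 / 5,509 × 100 = 47.5
Kestria in 1981: (4,894 + 1,457) / 10,397 × 100 = 6,351 / 10,397 × 100 = 61.1

Kestria in 1961: 47.5
Kestria in 1981: 61.1
Higher: Kestria in 1981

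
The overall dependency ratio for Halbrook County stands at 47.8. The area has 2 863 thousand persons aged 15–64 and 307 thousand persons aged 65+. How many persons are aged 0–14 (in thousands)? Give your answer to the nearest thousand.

Total dependency ratio = (youth + elderly) / working-age × 100
47.8 = (Y + 307) / 2 863 × 100
⇒ 1 062

Aged 0–14: 1 062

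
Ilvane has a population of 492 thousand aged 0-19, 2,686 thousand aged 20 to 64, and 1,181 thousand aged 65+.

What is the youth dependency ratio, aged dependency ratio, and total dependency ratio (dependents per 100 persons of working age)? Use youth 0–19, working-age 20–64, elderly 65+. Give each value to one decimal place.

Youth dependency ratio: 18.3
Old-age dependency ratio: 44.0
Total dependency ratio: 62.3

Youth dependency ratio = 492 / 2,686 × 100 = 18.3
Old-age dependency ratio = 1,181 / 2,686 × 100 = 44.0
Total dependency ratio = (492 + 1,181) / 2,686 × 100 = 1,673 / 2,686 × 100 = 62.3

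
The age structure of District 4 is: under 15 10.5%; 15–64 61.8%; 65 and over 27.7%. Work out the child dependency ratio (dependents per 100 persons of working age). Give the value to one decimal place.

Youth dependency ratio: 17.0

Youth dependency ratio = 10.5 / 61.8 × 100 = 17.0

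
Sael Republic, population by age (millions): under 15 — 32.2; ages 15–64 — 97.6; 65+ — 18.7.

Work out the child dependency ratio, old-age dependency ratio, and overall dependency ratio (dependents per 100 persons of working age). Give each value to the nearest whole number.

Youth dependency ratio: 33
Old-age dependency ratio: 19
Total dependency ratio: 52

Youth dependency ratio = 32.2 / 97.6 × 100 = 33
Old-age dependency ratio = 18.7 / 97.6 × 100 = 19
Total dependency ratio = (32.2 + 18.7) / 97.6 × 100 = 50.9 / 97.6 × 100 = 52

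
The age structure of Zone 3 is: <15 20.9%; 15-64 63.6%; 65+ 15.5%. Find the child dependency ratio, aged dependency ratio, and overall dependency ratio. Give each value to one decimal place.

Youth dependency ratio = 20.9 / 63.6 × 100 = 32.9
Old-age dependency ratio = 15.5 / 63.6 × 100 = 24.4
Total dependency ratio = (20.9 + 15.5) / 63.6 × 100 = 36.4 / 63.6 × 100 = 57.2

Youth dependency ratio: 32.9
Old-age dependency ratio: 24.4
Total dependency ratio: 57.2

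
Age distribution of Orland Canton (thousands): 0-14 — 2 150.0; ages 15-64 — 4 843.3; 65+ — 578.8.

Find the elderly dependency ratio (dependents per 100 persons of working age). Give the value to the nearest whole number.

Old-age dependency ratio: 12

Old-age dependency ratio = 578.8 / 4 843.3 × 100 = 12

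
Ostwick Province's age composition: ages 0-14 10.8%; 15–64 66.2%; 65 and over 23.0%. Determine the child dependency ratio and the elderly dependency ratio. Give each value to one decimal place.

Youth dependency ratio = 10.8 / 66.2 × 100 = 16.3
Old-age dependency ratio = 23.0 / 66.2 × 100 = 34.7

Youth dependency ratio: 16.3
Old-age dependency ratio: 34.7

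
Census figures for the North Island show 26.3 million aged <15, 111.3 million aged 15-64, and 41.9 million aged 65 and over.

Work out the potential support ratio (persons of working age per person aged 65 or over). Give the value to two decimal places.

Potential support ratio = 111.3 / 41.9 = 2.66

Potential support ratio: 2.66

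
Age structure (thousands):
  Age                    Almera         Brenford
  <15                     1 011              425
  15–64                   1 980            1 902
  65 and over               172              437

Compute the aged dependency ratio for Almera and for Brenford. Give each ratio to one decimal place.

Almera: 8.7
Brenford: 23.0

Almera: 172 / 1 980 × 100 = 8.7
Brenford: 437 / 1 902 × 100 = 23.0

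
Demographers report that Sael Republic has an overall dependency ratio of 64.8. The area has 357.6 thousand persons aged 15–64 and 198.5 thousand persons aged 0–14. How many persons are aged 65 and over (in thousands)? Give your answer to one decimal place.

Total dependency ratio = (youth + elderly) / working-age × 100
64.8 = (198.5 + E) / 357.6 × 100
⇒ 33.2

Aged 65 and over: 33.2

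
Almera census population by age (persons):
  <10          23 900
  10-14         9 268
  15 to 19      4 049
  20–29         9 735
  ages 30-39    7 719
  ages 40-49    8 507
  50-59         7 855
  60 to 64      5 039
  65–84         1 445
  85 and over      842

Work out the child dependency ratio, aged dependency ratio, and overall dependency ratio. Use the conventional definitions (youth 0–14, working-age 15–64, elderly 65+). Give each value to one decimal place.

Youth dependency ratio: 77.3
Old-age dependency ratio: 5.3
Total dependency ratio: 82.6

0–14: 23 900 + 9 268 = 33 168
15–64: 4 049 + 9 735 + 7 719 + 8 507 + 7 855 + 5 039 = 42 904
65+: 1 445 + 842 = 2 287
Youth dependency ratio = 33 168 / 42 904 × 100 = 77.3
Old-age dependency ratio = 2 287 / 42 904 × 100 = 5.3
Total dependency ratio = (33 168 + 2 287) / 42 904 × 100 = 35 455 / 42 904 × 100 = 82.6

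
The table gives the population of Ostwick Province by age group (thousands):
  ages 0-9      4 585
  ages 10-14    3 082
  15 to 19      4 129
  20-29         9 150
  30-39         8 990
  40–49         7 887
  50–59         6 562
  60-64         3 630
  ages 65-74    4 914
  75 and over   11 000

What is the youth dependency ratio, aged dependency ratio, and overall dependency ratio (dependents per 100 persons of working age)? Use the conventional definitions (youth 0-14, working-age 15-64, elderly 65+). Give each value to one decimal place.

0–14: 4 585 + 3 082 = 7 667
15–64: 4 129 + 9 150 + 8 990 + 7 887 + 6 562 + 3 630 = 40 348
65+: 4 914 + 11 000 = 15 914
Youth dependency ratio = 7 667 / 40 348 × 100 = 19.0
Old-age dependency ratio = 15 914 / 40 348 × 100 = 39.4
Total dependency ratio = (7 667 + 15 914) / 40 348 × 100 = 23 581 / 40 348 × 100 = 58.4

Youth dependency ratio: 19.0
Old-age dependency ratio: 39.4
Total dependency ratio: 58.4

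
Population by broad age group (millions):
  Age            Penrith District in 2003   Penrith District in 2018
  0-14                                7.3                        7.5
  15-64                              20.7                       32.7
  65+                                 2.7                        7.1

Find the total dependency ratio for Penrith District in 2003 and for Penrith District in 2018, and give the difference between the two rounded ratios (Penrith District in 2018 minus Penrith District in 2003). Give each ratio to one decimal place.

Penrith District in 2003: 48.3
Penrith District in 2018: 44.6
Difference: -3.7

Penrith District in 2003: (7.3 + 2.7) / 20.7 × 100 = 10.0 / 20.7 × 100 = 48.3
Penrith District in 2018: (7.5 + 7.1) / 32.7 × 100 = 14.6 / 32.7 × 100 = 44.6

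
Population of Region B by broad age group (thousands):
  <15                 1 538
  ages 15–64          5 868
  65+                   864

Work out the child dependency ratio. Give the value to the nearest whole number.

Youth dependency ratio = 1 538 / 5 868 × 100 = 26

Youth dependency ratio: 26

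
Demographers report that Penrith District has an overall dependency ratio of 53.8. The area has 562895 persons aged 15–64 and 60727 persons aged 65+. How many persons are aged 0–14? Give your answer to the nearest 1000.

Total dependency ratio = (youth + elderly) / working-age × 100
53.8 = (Y + 60727) / 562895 × 100
⇒ 242000

Aged 0–14: 242000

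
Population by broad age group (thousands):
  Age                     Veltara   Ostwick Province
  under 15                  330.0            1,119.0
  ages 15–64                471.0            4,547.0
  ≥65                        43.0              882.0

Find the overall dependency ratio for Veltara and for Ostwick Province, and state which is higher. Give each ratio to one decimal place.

Veltara: (330.0 + 43.0) / 471.0 × 100 = 373.0 / 471.0 × 100 = 79.2
Ostwick Province: (1,119.0 + 882.0) / 4,547.0 × 100 = 2,001.0 / 4,547.0 × 100 = 44.0

Veltara: 79.2
Ostwick Province: 44.0
Higher: Veltara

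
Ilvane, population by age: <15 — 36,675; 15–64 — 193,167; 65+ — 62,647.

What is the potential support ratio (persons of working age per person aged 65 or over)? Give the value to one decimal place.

Potential support ratio = 193,167 / 62,647 = 3.1

Potential support ratio: 3.1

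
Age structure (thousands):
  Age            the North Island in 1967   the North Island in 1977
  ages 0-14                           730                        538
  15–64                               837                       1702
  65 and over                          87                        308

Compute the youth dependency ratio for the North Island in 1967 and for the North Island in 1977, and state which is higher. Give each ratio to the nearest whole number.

the North Island in 1967: 87
the North Island in 1977: 32
Higher: the North Island in 1967

the North Island in 1967: 730 / 837 × 100 = 87
the North Island in 1977: 538 / 1702 × 100 = 32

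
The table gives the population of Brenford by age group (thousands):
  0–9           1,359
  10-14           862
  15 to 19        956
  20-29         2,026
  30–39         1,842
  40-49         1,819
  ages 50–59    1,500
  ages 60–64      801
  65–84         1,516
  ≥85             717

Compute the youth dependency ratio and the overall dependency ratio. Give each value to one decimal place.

0–14: 1,359 + 862 = 2,221
15–64: 956 + 2,026 + 1,842 + 1,819 + 1,500 + 801 = 8,944
65+: 1,516 + 717 = 2,233
Youth dependency ratio = 2,221 / 8,944 × 100 = 24.8
Total dependency ratio = (2,221 + 2,233) / 8,944 × 100 = 4,454 / 8,944 × 100 = 49.8

Youth dependency ratio: 24.8
Total dependency ratio: 49.8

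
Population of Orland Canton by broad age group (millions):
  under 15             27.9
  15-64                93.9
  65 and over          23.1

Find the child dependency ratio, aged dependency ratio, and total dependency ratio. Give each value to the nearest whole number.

Youth dependency ratio = 27.9 / 93.9 × 100 = 30
Old-age dependency ratio = 23.1 / 93.9 × 100 = 25
Total dependency ratio = (27.9 + 23.1) / 93.9 × 100 = 51.0 / 93.9 × 100 = 54

Youth dependency ratio: 30
Old-age dependency ratio: 25
Total dependency ratio: 54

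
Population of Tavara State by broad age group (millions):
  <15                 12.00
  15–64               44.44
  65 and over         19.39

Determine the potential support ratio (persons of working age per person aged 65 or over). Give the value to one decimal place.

Potential support ratio = 44.44 / 19.39 = 2.3

Potential support ratio: 2.3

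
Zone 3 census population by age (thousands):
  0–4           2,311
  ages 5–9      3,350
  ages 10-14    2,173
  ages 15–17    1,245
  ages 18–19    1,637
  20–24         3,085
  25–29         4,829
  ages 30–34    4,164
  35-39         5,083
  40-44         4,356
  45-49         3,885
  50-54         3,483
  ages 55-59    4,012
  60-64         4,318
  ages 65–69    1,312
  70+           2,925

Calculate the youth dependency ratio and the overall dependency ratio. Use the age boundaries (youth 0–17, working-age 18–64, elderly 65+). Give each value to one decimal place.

0–17: 2,311 + 3,350 + 2,173 + 1,245 = 9,079
18–64: 1,637 + 3,085 + 4,829 + 4,164 + 5,083 + 4,356 + 3,885 + 3,483 + 4,012 + 4,318 = 38,852
65+: 1,312 + 2,925 = 4,237
Youth dependency ratio = 9,079 / 38,852 × 100 = 23.4
Total dependency ratio = (9,079 + 4,237) / 38,852 × 100 = 13,316 / 38,852 × 100 = 34.3

Youth dependency ratio: 23.4
Total dependency ratio: 34.3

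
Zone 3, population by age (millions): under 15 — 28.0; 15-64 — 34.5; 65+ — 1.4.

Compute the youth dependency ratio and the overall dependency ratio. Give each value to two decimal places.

Youth dependency ratio: 81.16
Total dependency ratio: 85.22

Youth dependency ratio = 28.0 / 34.5 × 100 = 81.16
Total dependency ratio = (28.0 + 1.4) / 34.5 × 100 = 29.4 / 34.5 × 100 = 85.22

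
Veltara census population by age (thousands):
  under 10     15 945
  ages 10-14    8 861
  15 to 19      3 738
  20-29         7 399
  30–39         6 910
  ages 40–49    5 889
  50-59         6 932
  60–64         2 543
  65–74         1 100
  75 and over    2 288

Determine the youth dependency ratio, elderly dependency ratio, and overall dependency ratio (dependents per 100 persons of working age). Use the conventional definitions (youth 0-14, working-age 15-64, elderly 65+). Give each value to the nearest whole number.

Youth dependency ratio: 74
Old-age dependency ratio: 10
Total dependency ratio: 84

0–14: 15 945 + 8 861 = 24 806
15–64: 3 738 + 7 399 + 6 910 + 5 889 + 6 932 + 2 543 = 33 411
65+: 1 100 + 2 288 = 3 388
Youth dependency ratio = 24 806 / 33 411 × 100 = 74
Old-age dependency ratio = 3 388 / 33 411 × 100 = 10
Total dependency ratio = (24 806 + 3 388) / 33 411 × 100 = 28 194 / 33 411 × 100 = 84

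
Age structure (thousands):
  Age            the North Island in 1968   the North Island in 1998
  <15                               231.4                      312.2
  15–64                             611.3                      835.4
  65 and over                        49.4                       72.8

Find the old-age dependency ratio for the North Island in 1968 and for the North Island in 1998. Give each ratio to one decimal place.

the North Island in 1968: 49.4 / 611.3 × 100 = 8.1
the North Island in 1998: 72.8 / 835.4 × 100 = 8.7

the North Island in 1968: 8.1
the North Island in 1998: 8.7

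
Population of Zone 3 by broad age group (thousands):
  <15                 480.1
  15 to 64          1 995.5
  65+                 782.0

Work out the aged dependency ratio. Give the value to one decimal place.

Old-age dependency ratio = 782.0 / 1 995.5 × 100 = 39.2

Old-age dependency ratio: 39.2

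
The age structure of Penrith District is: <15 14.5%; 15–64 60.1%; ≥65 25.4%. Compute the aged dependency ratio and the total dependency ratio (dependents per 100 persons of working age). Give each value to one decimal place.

Old-age dependency ratio: 42.3
Total dependency ratio: 66.4

Old-age dependency ratio = 25.4 / 60.1 × 100 = 42.3
Total dependency ratio = (14.5 + 25.4) / 60.1 × 100 = 39.9 / 60.1 × 100 = 66.4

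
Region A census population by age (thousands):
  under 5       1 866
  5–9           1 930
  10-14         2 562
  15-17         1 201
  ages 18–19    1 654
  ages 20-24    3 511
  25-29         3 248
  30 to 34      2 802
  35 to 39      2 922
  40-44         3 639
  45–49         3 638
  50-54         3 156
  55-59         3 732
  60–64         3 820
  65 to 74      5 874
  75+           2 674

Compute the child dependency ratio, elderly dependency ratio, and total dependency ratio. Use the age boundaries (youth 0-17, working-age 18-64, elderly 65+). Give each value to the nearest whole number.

Youth dependency ratio: 24
Old-age dependency ratio: 27
Total dependency ratio: 50

0–17: 1 866 + 1 930 + 2 562 + 1 201 = 7 559
18–64: 1 654 + 3 511 + 3 248 + 2 802 + 2 922 + 3 639 + 3 638 + 3 156 + 3 732 + 3 820 = 32 122
65+: 5 874 + 2 674 = 8 548
Youth dependency ratio = 7 559 / 32 122 × 100 = 24
Old-age dependency ratio = 8 548 / 32 122 × 100 = 27
Total dependency ratio = (7 559 + 8 548) / 32 122 × 100 = 16 107 / 32 122 × 100 = 50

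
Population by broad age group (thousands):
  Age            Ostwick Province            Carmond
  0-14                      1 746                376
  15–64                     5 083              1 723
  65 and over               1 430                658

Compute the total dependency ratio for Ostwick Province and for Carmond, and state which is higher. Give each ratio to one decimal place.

Ostwick Province: (1 746 + 1 430) / 5 083 × 100 = 3 176 / 5 083 × 100 = 62.5
Carmond: (376 + 658) / 1 723 × 100 = 1 034 / 1 723 × 100 = 60.0

Ostwick Province: 62.5
Carmond: 60.0
Higher: Ostwick Province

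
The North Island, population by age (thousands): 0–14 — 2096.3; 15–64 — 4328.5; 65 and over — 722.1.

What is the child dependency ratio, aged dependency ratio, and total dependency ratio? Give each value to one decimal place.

Youth dependency ratio: 48.4
Old-age dependency ratio: 16.7
Total dependency ratio: 65.1

Youth dependency ratio = 2096.3 / 4328.5 × 100 = 48.4
Old-age dependency ratio = 722.1 / 4328.5 × 100 = 16.7
Total dependency ratio = (2096.3 + 722.1) / 4328.5 × 100 = 2818.4 / 4328.5 × 100 = 65.1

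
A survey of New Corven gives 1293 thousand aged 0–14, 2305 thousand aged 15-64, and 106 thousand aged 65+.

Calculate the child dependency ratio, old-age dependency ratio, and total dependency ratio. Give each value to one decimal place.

Youth dependency ratio: 56.1
Old-age dependency ratio: 4.6
Total dependency ratio: 60.7

Youth dependency ratio = 1293 / 2305 × 100 = 56.1
Old-age dependency ratio = 106 / 2305 × 100 = 4.6
Total dependency ratio = (1293 + 106) / 2305 × 100 = 1399 / 2305 × 100 = 60.7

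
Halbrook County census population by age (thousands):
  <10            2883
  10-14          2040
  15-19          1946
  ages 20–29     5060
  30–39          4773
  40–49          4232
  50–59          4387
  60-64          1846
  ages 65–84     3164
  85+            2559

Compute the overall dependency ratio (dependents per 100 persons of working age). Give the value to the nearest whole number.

0–14: 2883 + 2040 = 4923
15–64: 1946 + 5060 + 4773 + 4232 + 4387 + 1846 = 22244
65+: 3164 + 2559 = 5723
Total dependency ratio = (4923 + 5723) / 22244 × 100 = 10646 / 22244 × 100 = 48

Total dependency ratio: 48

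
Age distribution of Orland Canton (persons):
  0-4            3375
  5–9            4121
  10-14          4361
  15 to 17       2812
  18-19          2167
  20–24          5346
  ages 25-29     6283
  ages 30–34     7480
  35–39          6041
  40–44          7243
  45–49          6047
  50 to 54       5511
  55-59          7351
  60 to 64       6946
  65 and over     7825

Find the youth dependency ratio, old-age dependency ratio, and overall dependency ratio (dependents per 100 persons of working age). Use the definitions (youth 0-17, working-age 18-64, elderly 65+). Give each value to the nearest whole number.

Youth dependency ratio: 24
Old-age dependency ratio: 13
Total dependency ratio: 37

0–17: 3375 + 4121 + 4361 + 2812 = 14669
18–64: 2167 + 5346 + 6283 + 7480 + 6041 + 7243 + 6047 + 5511 + 7351 + 6946 = 60415
65+: 7825
Youth dependency ratio = 14669 / 60415 × 100 = 24
Old-age dependency ratio = 7825 / 60415 × 100 = 13
Total dependency ratio = (14669 + 7825) / 60415 × 100 = 22494 / 60415 × 100 = 37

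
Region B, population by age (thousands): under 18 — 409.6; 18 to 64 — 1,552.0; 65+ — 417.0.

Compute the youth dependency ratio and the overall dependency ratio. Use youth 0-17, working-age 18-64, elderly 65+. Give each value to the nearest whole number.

Youth dependency ratio = 409.6 / 1,552.0 × 100 = 26
Total dependency ratio = (409.6 + 417.0) / 1,552.0 × 100 = 826.6 / 1,552.0 × 100 = 53

Youth dependency ratio: 26
Total dependency ratio: 53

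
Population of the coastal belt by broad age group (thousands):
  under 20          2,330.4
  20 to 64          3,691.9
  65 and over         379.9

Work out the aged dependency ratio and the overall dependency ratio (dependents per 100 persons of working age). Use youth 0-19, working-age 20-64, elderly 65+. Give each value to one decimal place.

Old-age dependency ratio = 379.9 / 3,691.9 × 100 = 10.3
Total dependency ratio = (2,330.4 + 379.9) / 3,691.9 × 100 = 2,710.3 / 3,691.9 × 100 = 73.4

Old-age dependency ratio: 10.3
Total dependency ratio: 73.4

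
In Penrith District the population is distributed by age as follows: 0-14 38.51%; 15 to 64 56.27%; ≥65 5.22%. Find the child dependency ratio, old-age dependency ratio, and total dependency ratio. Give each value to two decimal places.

Youth dependency ratio: 68.44
Old-age dependency ratio: 9.28
Total dependency ratio: 77.71

Youth dependency ratio = 38.51 / 56.27 × 100 = 68.44
Old-age dependency ratio = 5.22 / 56.27 × 100 = 9.28
Total dependency ratio = (38.51 + 5.22) / 56.27 × 100 = 43.73 / 56.27 × 100 = 77.71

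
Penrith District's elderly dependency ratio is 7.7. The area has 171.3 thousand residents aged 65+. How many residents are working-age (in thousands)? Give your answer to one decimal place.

Old-age dependency ratio = elderly / working-age × 100
7.7 = 171.3 / W × 100
⇒ 2 224.7

Working-age: 2 224.7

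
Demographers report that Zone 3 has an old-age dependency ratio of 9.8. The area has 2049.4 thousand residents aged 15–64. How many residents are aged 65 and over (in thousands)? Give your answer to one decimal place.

Aged 65 and over: 200.8

Old-age dependency ratio = elderly / working-age × 100
9.8 = E / 2049.4 × 100
⇒ 200.8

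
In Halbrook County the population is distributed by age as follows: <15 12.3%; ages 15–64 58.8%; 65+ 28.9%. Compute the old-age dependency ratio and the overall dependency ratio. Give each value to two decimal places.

Old-age dependency ratio = 28.9 / 58.8 × 100 = 49.15
Total dependency ratio = (12.3 + 28.9) / 58.8 × 100 = 41.2 / 58.8 × 100 = 70.07

Old-age dependency ratio: 49.15
Total dependency ratio: 70.07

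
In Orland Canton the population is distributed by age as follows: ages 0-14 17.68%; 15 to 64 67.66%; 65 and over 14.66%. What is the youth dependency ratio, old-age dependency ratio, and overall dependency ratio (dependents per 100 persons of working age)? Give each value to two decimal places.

Youth dependency ratio = 17.68 / 67.66 × 100 = 26.13
Old-age dependency ratio = 14.66 / 67.66 × 100 = 21.67
Total dependency ratio = (17.68 + 14.66) / 67.66 × 100 = 32.34 / 67.66 × 100 = 47.80

Youth dependency ratio: 26.13
Old-age dependency ratio: 21.67
Total dependency ratio: 47.80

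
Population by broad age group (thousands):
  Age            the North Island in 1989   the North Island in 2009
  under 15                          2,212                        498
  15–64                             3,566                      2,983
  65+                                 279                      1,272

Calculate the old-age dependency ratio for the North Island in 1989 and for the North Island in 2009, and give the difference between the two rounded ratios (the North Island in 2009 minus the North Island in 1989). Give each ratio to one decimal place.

the North Island in 1989: 7.8
the North Island in 2009: 42.6
Difference: +34.8

the North Island in 1989: 279 / 3,566 × 100 = 7.8
the North Island in 2009: 1,272 / 2,983 × 100 = 42.6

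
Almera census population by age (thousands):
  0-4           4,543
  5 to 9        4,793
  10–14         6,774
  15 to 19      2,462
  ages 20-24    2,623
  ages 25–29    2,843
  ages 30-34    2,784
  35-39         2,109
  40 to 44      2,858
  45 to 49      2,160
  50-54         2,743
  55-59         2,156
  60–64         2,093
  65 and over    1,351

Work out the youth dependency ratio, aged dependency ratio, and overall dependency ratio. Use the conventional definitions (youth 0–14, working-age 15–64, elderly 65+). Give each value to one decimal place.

0–14: 4,543 + 4,793 + 6,774 = 16,110
15–64: 2,462 + 2,623 + 2,843 + 2,784 + 2,109 + 2,858 + 2,160 + 2,743 + 2,156 + 2,093 = 24,831
65+: 1,351
Youth dependency ratio = 16,110 / 24,831 × 100 = 64.9
Old-age dependency ratio = 1,351 / 24,831 × 100 = 5.4
Total dependency ratio = (16,110 + 1,351) / 24,831 × 100 = 17,461 / 24,831 × 100 = 70.3

Youth dependency ratio: 64.9
Old-age dependency ratio: 5.4
Total dependency ratio: 70.3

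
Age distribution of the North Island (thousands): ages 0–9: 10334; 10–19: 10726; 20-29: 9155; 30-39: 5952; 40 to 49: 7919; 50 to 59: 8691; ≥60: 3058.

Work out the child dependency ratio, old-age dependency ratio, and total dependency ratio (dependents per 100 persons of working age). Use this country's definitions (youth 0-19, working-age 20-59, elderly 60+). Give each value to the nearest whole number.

Youth dependency ratio: 66
Old-age dependency ratio: 10
Total dependency ratio: 76

0–19: 10334 + 10726 = 21060
20–59: 9155 + 5952 + 7919 + 8691 = 31717
60+: 3058
Youth dependency ratio = 21060 / 31717 × 100 = 66
Old-age dependency ratio = 3058 / 31717 × 100 = 10
Total dependency ratio = (21060 + 3058) / 31717 × 100 = 24118 / 31717 × 100 = 76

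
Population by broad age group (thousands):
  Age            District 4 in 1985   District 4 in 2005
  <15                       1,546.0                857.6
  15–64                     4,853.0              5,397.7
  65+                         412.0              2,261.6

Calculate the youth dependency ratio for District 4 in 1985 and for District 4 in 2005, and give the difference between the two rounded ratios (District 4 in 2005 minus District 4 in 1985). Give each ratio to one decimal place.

District 4 in 1985: 1,546.0 / 4,853.0 × 100 = 31.9
District 4 in 2005: 857.6 / 5,397.7 × 100 = 15.9

District 4 in 1985: 31.9
District 4 in 2005: 15.9
Difference: -16.0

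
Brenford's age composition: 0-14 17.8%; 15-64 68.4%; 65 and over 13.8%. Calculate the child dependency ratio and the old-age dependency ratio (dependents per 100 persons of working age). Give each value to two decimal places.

Youth dependency ratio: 26.02
Old-age dependency ratio: 20.18

Youth dependency ratio = 17.8 / 68.4 × 100 = 26.02
Old-age dependency ratio = 13.8 / 68.4 × 100 = 20.18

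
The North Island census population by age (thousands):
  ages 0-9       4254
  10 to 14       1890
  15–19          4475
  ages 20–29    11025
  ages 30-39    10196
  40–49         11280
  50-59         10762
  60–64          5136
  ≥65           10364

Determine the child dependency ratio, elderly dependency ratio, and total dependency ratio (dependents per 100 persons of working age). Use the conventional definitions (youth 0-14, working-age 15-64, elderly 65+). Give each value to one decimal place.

0–14: 4254 + 1890 = 6144
15–64: 4475 + 11025 + 10196 + 11280 + 10762 + 5136 = 52874
65+: 10364
Youth dependency ratio = 6144 / 52874 × 100 = 11.6
Old-age dependency ratio = 10364 / 52874 × 100 = 19.6
Total dependency ratio = (6144 + 10364) / 52874 × 100 = 16508 / 52874 × 100 = 31.2

Youth dependency ratio: 11.6
Old-age dependency ratio: 19.6
Total dependency ratio: 31.2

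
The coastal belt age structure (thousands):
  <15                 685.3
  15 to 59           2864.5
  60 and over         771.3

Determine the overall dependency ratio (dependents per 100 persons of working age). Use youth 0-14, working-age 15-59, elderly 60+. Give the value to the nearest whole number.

Total dependency ratio: 51

Total dependency ratio = (685.3 + 771.3) / 2864.5 × 100 = 1456.6 / 2864.5 × 100 = 51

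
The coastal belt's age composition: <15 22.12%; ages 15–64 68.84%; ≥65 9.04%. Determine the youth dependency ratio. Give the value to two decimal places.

Youth dependency ratio: 32.13

Youth dependency ratio = 22.12 / 68.84 × 100 = 32.13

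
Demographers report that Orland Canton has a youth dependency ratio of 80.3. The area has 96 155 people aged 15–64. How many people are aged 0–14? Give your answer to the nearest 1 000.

Aged 0–14: 77 000

Youth dependency ratio = youth / working-age × 100
80.3 = Y / 96 155 × 100
⇒ 77 000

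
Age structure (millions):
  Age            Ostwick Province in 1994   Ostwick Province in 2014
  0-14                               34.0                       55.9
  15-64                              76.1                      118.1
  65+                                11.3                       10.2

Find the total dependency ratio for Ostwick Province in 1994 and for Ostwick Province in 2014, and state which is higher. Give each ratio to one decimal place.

Ostwick Province in 1994: 59.5
Ostwick Province in 2014: 56.0
Higher: Ostwick Province in 1994

Ostwick Province in 1994: (34.0 + 11.3) / 76.1 × 100 = 45.3 / 76.1 × 100 = 59.5
Ostwick Province in 2014: (55.9 + 10.2) / 118.1 × 100 = 66.1 / 118.1 × 100 = 56.0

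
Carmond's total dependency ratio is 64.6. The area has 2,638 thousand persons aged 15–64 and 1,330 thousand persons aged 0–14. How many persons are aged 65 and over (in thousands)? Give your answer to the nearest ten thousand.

Aged 65 and over: 370

Total dependency ratio = (youth + elderly) / working-age × 100
64.6 = (1,330 + E) / 2,638 × 100
⇒ 370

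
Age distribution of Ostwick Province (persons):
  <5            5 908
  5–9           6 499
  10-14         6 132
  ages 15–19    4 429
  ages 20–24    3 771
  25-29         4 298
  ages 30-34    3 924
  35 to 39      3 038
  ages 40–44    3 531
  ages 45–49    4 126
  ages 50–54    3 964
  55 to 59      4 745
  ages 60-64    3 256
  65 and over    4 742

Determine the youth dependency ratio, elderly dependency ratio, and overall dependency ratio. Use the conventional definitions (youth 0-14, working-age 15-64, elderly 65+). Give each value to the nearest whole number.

Youth dependency ratio: 47
Old-age dependency ratio: 12
Total dependency ratio: 60

0–14: 5 908 + 6 499 + 6 132 = 18 539
15–64: 4 429 + 3 771 + 4 298 + 3 924 + 3 038 + 3 531 + 4 126 + 3 964 + 4 745 + 3 256 = 39 082
65+: 4 742
Youth dependency ratio = 18 539 / 39 082 × 100 = 47
Old-age dependency ratio = 4 742 / 39 082 × 100 = 12
Total dependency ratio = (18 539 + 4 742) / 39 082 × 100 = 23 281 / 39 082 × 100 = 60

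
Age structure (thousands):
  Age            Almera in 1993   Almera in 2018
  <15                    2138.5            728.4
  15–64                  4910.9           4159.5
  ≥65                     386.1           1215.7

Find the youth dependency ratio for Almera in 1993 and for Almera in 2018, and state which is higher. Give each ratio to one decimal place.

Almera in 1993: 43.5
Almera in 2018: 17.5
Higher: Almera in 1993

Almera in 1993: 2138.5 / 4910.9 × 100 = 43.5
Almera in 2018: 728.4 / 4159.5 × 100 = 17.5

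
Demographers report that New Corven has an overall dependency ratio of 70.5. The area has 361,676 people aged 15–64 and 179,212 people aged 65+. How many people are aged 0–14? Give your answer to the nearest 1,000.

Total dependency ratio = (youth + elderly) / working-age × 100
70.5 = (Y + 179,212) / 361,676 × 100
⇒ 76,000

Aged 0–14: 76,000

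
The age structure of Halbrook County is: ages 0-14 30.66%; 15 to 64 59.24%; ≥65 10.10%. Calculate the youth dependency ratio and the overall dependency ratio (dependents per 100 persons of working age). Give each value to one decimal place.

Youth dependency ratio: 51.8
Total dependency ratio: 68.8

Youth dependency ratio = 30.66 / 59.24 × 100 = 51.8
Total dependency ratio = (30.66 + 10.10) / 59.24 × 100 = 40.76 / 59.24 × 100 = 68.8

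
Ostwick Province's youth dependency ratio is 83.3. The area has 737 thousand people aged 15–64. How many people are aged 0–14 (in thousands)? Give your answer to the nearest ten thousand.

Youth dependency ratio = youth / working-age × 100
83.3 = Y / 737 × 100
⇒ 610

Aged 0–14: 610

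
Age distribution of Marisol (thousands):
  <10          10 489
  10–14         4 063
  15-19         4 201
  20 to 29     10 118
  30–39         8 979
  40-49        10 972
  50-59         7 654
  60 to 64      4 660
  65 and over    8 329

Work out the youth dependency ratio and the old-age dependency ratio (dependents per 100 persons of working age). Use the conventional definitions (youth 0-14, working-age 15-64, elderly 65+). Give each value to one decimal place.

Youth dependency ratio: 31.2
Old-age dependency ratio: 17.9

0–14: 10 489 + 4 063 = 14 552
15–64: 4 201 + 10 118 + 8 979 + 10 972 + 7 654 + 4 660 = 46 584
65+: 8 329
Youth dependency ratio = 14 552 / 46 584 × 100 = 31.2
Old-age dependency ratio = 8 329 / 46 584 × 100 = 17.9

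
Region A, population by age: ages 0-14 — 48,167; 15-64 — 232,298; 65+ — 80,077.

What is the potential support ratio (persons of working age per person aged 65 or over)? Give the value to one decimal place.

Potential support ratio: 2.9

Potential support ratio = 232,298 / 80,077 = 2.9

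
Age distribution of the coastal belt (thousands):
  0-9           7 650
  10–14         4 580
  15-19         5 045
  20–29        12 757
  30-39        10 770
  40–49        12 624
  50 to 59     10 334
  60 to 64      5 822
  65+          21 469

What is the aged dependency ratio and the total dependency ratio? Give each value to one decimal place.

0–14: 7 650 + 4 580 = 12 230
15–64: 5 045 + 12 757 + 10 770 + 12 624 + 10 334 + 5 822 = 57 352
65+: 21 469
Old-age dependency ratio = 21 469 / 57 352 × 100 = 37.4
Total dependency ratio = (12 230 + 21 469) / 57 352 × 100 = 33 699 / 57 352 × 100 = 58.8

Old-age dependency ratio: 37.4
Total dependency ratio: 58.8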